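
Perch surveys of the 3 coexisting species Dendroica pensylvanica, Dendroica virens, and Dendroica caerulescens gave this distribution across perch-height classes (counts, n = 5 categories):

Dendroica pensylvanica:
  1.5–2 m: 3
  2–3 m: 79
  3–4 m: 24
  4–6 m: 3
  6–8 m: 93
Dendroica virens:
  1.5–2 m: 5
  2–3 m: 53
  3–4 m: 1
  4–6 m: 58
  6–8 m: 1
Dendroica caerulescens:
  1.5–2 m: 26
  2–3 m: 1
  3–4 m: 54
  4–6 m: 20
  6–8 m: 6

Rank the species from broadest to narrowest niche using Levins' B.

Proportions for Dendroica pensylvanica (n=202): 3/202=0.0149, 79/202=0.3911, 24/202=0.1188, 3/202=0.0149, 93/202=0.4604
Proportions for Dendroica virens (n=118): 5/118=0.0424, 53/118=0.4492, 1/118=0.0085, 58/118=0.4915, 1/118=0.0085
Proportions for Dendroica caerulescens (n=107): 26/107=0.2430, 1/107=0.0093, 54/107=0.5047, 20/107=0.1869, 6/107=0.0561
Σp_pensᵢ² = 0.0149² + 0.3911² + 0.1188² + 0.0149² + 0.4604² = 0.000222 + 0.152959 + 0.014113 + 0.000222 + 0.211968 = 0.379484
B_pens = 1 / 0.379484 = 2.6352
Σp_vireᵢ² = 0.0424² + 0.4492² + 0.0085² + 0.4915² + 0.0085² = 0.001798 + 0.201781 + 0.000072 + 0.241572 + 0.000072 = 0.445295
B_vire = 1 / 0.445295 = 2.2457
Σp_caerᵢ² = 0.2430² + 0.0093² + 0.5047² + 0.1869² + 0.0561² = 0.059049 + 0.000086 + 0.254722 + 0.034932 + 0.003147 = 0.351936
B_caer = 1 / 0.351936 = 2.8414
Ranking by B (broadest → narrowest): Dendroica caerulescens (2.84) > Dendroica pensylvanica (2.64) > Dendroica virens (2.25)

Dendroica caerulescens > Dendroica pensylvanica > Dendroica virens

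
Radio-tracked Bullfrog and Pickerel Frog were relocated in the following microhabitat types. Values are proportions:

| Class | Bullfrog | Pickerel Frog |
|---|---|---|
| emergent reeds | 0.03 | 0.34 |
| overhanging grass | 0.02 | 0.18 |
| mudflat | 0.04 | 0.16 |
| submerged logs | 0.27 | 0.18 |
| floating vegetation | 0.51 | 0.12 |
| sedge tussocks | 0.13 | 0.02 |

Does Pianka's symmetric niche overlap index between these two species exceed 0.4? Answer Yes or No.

Σ p₁ᵢp₂ᵢ = 0.0102 + 0.0036 + 0.0064 + 0.0486 + 0.0612 + 0.0026 = 0.1326
Σp_1ᵢ² = 0.03² + 0.02² + 0.04² + 0.27² + 0.51² + 0.13² = 0.0009 + 0.0004 + 0.0016 + 0.0729 + 0.2601 + 0.0169 = 0.3528
Σp_2ᵢ² = 0.34² + 0.18² + 0.16² + 0.18² + 0.12² + 0.02² = 0.1156 + 0.0324 + 0.0256 + 0.0324 + 0.0144 + 0.0004 = 0.2208
O = 0.1326 / √(0.3528 × 0.2208) = 0.1326 / 0.27910 = 0.4751
O = 0.4751 > 0.4 → Yes.

Yes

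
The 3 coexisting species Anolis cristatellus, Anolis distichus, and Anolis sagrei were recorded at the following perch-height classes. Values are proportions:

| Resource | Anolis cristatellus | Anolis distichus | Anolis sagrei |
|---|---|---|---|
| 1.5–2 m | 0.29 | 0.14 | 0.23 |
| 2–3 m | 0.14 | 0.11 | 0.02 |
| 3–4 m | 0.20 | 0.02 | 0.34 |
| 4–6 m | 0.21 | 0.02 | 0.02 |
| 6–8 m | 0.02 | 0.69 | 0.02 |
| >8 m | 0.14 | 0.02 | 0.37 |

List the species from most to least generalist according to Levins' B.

Anolis cristatellus > Anolis sagrei > Anolis distichus

Σp_crisᵢ² = 0.29² + 0.14² + 0.20² + 0.21² + 0.02² + 0.14² = 0.0841 + 0.0196 + 0.0400 + 0.0441 + 0.0004 + 0.0196 = 0.2078
B_cris = 1 / 0.2078 = 4.8123
Σp_distᵢ² = 0.14² + 0.11² + 0.02² + 0.02² + 0.69² + 0.02² = 0.0196 + 0.0121 + 0.0004 + 0.0004 + 0.4761 + 0.0004 = 0.5090
B_dist = 1 / 0.5090 = 1.9646
Σp_sagrᵢ² = 0.23² + 0.02² + 0.34² + 0.02² + 0.02² + 0.37² = 0.0529 + 0.0004 + 0.1156 + 0.0004 + 0.0004 + 0.1369 = 0.3066
B_sagr = 1 / 0.3066 = 3.2616
Ranking by B (broadest → narrowest): Anolis cristatellus (4.81) > Anolis sagrei (3.26) > Anolis distichus (1.96)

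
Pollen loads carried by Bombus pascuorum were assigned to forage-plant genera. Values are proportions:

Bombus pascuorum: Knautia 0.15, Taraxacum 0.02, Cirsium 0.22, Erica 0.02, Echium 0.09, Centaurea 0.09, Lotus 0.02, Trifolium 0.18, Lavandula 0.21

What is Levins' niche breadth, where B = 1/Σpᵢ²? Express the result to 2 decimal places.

6.07

Σpᵢ² = 0.15² + 0.02² + 0.22² + 0.02² + 0.09² + 0.09² + 0.02² + 0.18² + 0.21² = 0.0225 + 0.0004 + 0.0484 + 0.0004 + 0.0081 + 0.0081 + 0.0004 + 0.0324 + 0.0441 = 0.1648
B = 1 / 0.1648 = 6.0680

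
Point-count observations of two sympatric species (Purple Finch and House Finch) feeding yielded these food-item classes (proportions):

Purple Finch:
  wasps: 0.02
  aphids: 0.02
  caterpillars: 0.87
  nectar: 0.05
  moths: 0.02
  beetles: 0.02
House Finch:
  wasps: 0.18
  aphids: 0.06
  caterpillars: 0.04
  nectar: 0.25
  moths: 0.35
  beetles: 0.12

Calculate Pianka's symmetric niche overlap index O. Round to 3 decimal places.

Σ p₁ᵢp₂ᵢ = 0.0036 + 0.0012 + 0.0348 + 0.0125 + 0.0070 + 0.0024 = 0.0615
Σp_1ᵢ² = 0.02² + 0.02² + 0.87² + 0.05² + 0.02² + 0.02² = 0.0004 + 0.0004 + 0.7569 + 0.0025 + 0.0004 + 0.0004 = 0.7610
Σp_2ᵢ² = 0.18² + 0.06² + 0.04² + 0.25² + 0.35² + 0.12² = 0.0324 + 0.0036 + 0.0016 + 0.0625 + 0.1225 + 0.0144 = 0.2370
O = 0.0615 / √(0.7610 × 0.2370) = 0.0615 / 0.424685 = 0.14481

0.145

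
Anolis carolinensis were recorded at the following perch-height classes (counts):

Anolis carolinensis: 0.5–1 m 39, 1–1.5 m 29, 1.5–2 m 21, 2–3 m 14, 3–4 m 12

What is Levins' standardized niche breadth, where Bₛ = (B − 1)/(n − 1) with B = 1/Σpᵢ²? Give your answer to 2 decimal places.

Proportions for Anolis carolinensis (n=115): 39/115=0.3391, 29/115=0.2522, 21/115=0.1826, 14/115=0.1217, 12/115=0.1043
Σpᵢ² = 0.3391² + 0.2522² + 0.1826² + 0.1217² + 0.1043² = 0.114989 + 0.063605 + 0.033343 + 0.014811 + 0.010878 = 0.237626
B = 1 / 0.237626 = 4.2083
Bₛ = (B − 1)/(n − 1) = (4.2083 − 1)/(5 − 1) = 3.2083/4 = 0.8021

0.80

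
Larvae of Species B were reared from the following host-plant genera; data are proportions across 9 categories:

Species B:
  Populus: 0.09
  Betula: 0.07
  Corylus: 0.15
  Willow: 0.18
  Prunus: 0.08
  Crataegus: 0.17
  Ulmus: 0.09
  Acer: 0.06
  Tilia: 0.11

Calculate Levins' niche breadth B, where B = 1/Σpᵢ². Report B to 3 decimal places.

Σpᵢ² = 0.09² + 0.07² + 0.15² + 0.18² + 0.08² + 0.17² + 0.09² + 0.06² + 0.11² = 0.0081 + 0.0049 + 0.0225 + 0.0324 + 0.0064 + 0.0289 + 0.0081 + 0.0036 + 0.0121 = 0.1270
B = 1 / 0.1270 = 7.87402

7.874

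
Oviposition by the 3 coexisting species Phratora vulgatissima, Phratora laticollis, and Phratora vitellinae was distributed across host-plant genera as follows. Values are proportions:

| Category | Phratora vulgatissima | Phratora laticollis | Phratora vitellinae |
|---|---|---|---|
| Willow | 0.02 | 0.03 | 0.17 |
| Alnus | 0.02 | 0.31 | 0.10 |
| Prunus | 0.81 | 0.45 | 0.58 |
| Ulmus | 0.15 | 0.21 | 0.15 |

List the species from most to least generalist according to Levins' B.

Σp_vulgᵢ² = 0.02² + 0.02² + 0.81² + 0.15² = 0.0004 + 0.0004 + 0.6561 + 0.0225 = 0.6794
B_vulg = 1 / 0.6794 = 1.4719
Σp_latiᵢ² = 0.03² + 0.31² + 0.45² + 0.21² = 0.0009 + 0.0961 + 0.2025 + 0.0441 = 0.3436
B_lati = 1 / 0.3436 = 2.9104
Σp_viteᵢ² = 0.17² + 0.10² + 0.58² + 0.15² = 0.0289 + 0.0100 + 0.3364 + 0.0225 = 0.3978
B_vite = 1 / 0.3978 = 2.5138
Ranking by B (broadest → narrowest): Phratora laticollis (2.91) > Phratora vitellinae (2.51) > Phratora vulgatissima (1.47)

Phratora laticollis > Phratora vitellinae > Phratora vulgatissima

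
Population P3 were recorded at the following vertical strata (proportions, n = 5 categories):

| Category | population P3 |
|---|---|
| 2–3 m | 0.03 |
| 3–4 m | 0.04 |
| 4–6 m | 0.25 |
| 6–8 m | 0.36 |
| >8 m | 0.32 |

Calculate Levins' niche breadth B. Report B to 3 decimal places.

Σpᵢ² = 0.03² + 0.04² + 0.25² + 0.36² + 0.32² = 0.0009 + 0.0016 + 0.0625 + 0.1296 + 0.1024 = 0.2970
B = 1 / 0.2970 = 3.36700

3.367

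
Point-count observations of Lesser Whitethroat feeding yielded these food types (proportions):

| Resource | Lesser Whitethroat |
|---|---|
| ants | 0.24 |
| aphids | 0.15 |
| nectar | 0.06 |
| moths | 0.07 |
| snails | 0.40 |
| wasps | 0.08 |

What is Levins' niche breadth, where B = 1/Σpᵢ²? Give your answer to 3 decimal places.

3.922

Σpᵢ² = 0.24² + 0.15² + 0.06² + 0.07² + 0.40² + 0.08² = 0.0576 + 0.0225 + 0.0036 + 0.0049 + 0.1600 + 0.0064 = 0.2550
B = 1 / 0.2550 = 3.92157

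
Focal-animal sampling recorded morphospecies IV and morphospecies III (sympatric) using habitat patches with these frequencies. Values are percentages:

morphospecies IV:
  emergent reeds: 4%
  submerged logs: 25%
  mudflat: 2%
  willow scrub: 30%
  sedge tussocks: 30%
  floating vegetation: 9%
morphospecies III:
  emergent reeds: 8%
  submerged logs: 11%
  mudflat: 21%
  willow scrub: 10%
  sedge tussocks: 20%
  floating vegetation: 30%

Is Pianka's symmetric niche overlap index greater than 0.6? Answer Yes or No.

Yes

Convert percentages to proportions (divide by 100).
Σ p₁ᵢp₂ᵢ = 0.0032 + 0.0275 + 0.0042 + 0.0300 + 0.0600 + 0.0270 = 0.1519
Σp_1ᵢ² = 0.04² + 0.25² + 0.02² + 0.30² + 0.30² + 0.09² = 0.0016 + 0.0625 + 0.0004 + 0.0900 + 0.0900 + 0.0081 = 0.2526
Σp_2ᵢ² = 0.08² + 0.11² + 0.21² + 0.10² + 0.20² + 0.30² = 0.0064 + 0.0121 + 0.0441 + 0.0100 + 0.0400 + 0.0900 = 0.2026
O = 0.1519 / √(0.2526 × 0.2026) = 0.1519 / 0.22622 = 0.6715
O = 0.6715 > 0.6 → Yes.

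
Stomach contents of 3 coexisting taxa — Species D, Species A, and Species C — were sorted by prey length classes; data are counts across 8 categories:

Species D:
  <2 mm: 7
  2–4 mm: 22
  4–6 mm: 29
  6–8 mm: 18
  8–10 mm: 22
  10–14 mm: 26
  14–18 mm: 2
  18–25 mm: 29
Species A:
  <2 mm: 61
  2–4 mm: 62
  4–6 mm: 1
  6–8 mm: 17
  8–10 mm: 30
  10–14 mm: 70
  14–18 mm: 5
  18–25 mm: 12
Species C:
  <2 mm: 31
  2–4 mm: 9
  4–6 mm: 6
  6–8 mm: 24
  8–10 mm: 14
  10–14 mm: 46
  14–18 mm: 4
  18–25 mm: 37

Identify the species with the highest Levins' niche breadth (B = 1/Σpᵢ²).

Proportions for Species D (n=155): 7/155=0.0452, 22/155=0.1419, 29/155=0.1871, 18/155=0.1161, 22/155=0.1419, 26/155=0.1677, 2/155=0.0129, 29/155=0.1871
Proportions for Species A (n=258): 61/258=0.2364, 62/258=0.2403, 1/258=0.0039, 17/258=0.0659, 30/258=0.1163, 70/258=0.2713, 5/258=0.0194, 12/258=0.0465
Proportions for Species C (n=171): 31/171=0.1813, 9/171=0.0526, 6/171=0.0351, 24/171=0.1404, 14/171=0.0819, 46/171=0.2690, 4/171=0.0234, 37/171=0.2164
Σp_Dᵢ² = 0.0452² + 0.1419² + 0.1871² + 0.1161² + 0.1419² + 0.1677² + 0.0129² + 0.1871² = 0.002043 + 0.020136 + 0.035006 + 0.013479 + 0.020136 + 0.028123 + 0.000166 + 0.035006 = 0.154095
B_D = 1 / 0.154095 = 6.4895
Σp_Aᵢ² = 0.2364² + 0.2403² + 0.0039² + 0.0659² + 0.1163² + 0.2713² + 0.0194² + 0.0465² = 0.055885 + 0.057744 + 0.000015 + 0.004343 + 0.013526 + 0.073604 + 0.000376 + 0.002162 = 0.207655
B_A = 1 / 0.207655 = 4.8157
Σp_Cᵢ² = 0.1813² + 0.0526² + 0.0351² + 0.1404² + 0.0819² + 0.2690² + 0.0234² + 0.2164² = 0.032870 + 0.002767 + 0.001232 + 0.019712 + 0.006708 + 0.072361 + 0.000548 + 0.046829 = 0.183027
B_C = 1 / 0.183027 = 5.4637
Highest B → broadest niche (most generalist): Species D (B = 6.49).

Species D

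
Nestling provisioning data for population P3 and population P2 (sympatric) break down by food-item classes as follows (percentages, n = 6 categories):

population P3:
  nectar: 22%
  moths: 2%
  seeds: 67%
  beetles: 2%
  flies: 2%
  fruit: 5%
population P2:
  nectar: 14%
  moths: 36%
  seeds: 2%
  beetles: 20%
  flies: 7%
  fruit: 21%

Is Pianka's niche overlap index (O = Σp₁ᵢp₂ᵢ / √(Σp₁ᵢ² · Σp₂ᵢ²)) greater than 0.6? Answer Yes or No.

Convert percentages to proportions (divide by 100).
Σ p₁ᵢp₂ᵢ = 0.0308 + 0.0072 + 0.0134 + 0.0040 + 0.0014 + 0.0105 = 0.0673
Σp_1ᵢ² = 0.22² + 0.02² + 0.67² + 0.02² + 0.02² + 0.05² = 0.0484 + 0.0004 + 0.4489 + 0.0004 + 0.0004 + 0.0025 = 0.5010
Σp_2ᵢ² = 0.14² + 0.36² + 0.02² + 0.20² + 0.07² + 0.21² = 0.0196 + 0.1296 + 0.0004 + 0.0400 + 0.0049 + 0.0441 = 0.2386
O = 0.0673 / √(0.5010 × 0.2386) = 0.0673 / 0.34574 = 0.1947
O = 0.1947 < 0.6 → No.

No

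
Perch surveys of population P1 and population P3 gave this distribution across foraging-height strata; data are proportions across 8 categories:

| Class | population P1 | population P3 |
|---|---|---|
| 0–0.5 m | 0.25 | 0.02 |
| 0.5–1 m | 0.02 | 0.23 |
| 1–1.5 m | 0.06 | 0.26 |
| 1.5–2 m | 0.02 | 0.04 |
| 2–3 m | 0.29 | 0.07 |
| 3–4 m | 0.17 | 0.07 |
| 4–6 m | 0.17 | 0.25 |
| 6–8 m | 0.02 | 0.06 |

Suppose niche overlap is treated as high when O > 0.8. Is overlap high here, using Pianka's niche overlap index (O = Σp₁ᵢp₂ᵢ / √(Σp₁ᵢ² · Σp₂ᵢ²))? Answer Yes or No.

Σ p₁ᵢp₂ᵢ = 0.0050 + 0.0046 + 0.0156 + 0.0008 + 0.0203 + 0.0119 + 0.0425 + 0.0012 = 0.1019
Σp_1ᵢ² = 0.25² + 0.02² + 0.06² + 0.02² + 0.29² + 0.17² + 0.17² + 0.02² = 0.0625 + 0.0004 + 0.0036 + 0.0004 + 0.0841 + 0.0289 + 0.0289 + 0.0004 = 0.2092
Σp_2ᵢ² = 0.02² + 0.23² + 0.26² + 0.04² + 0.07² + 0.07² + 0.25² + 0.06² = 0.0004 + 0.0529 + 0.0676 + 0.0016 + 0.0049 + 0.0049 + 0.0625 + 0.0036 = 0.1984
O = 0.1019 / √(0.2092 × 0.1984) = 0.1019 / 0.20373 = 0.5002
O = 0.5002 < 0.8 → No.

No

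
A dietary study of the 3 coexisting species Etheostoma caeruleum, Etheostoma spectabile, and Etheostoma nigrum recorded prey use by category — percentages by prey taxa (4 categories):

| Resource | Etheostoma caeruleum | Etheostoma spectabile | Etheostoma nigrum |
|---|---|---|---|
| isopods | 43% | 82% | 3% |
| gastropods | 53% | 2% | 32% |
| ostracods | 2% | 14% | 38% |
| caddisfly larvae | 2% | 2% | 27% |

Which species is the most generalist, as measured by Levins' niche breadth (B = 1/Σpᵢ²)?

Convert percentages to proportions (divide by 100).
Σp_caerᵢ² = 0.43² + 0.53² + 0.02² + 0.02² = 0.1849 + 0.2809 + 0.0004 + 0.0004 = 0.4666
B_caer = 1 / 0.4666 = 2.1432
Σp_specᵢ² = 0.82² + 0.02² + 0.14² + 0.02² = 0.6724 + 0.0004 + 0.0196 + 0.0004 = 0.6928
B_spec = 1 / 0.6928 = 1.4434
Σp_nigrᵢ² = 0.03² + 0.32² + 0.38² + 0.27² = 0.0009 + 0.1024 + 0.1444 + 0.0729 = 0.3206
B_nigr = 1 / 0.3206 = 3.1192
Highest B → broadest niche (most generalist): Etheostoma nigrum (B = 3.12).

Etheostoma nigrum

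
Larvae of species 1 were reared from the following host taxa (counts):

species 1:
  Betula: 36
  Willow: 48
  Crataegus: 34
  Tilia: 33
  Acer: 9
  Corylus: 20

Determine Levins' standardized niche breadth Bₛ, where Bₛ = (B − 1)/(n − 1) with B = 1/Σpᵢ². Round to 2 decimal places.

Proportions for species 1 (n=180): 36/180=0.2000, 48/180=0.2667, 34/180=0.1889, 33/180=0.1833, 9/180=0.0500, 20/180=0.1111
Σpᵢ² = 0.2000² + 0.2667² + 0.1889² + 0.1833² + 0.0500² + 0.1111² = 0.040000 + 0.071129 + 0.035683 + 0.033599 + 0.002500 + 0.012343 = 0.195254
B = 1 / 0.195254 = 5.1215
Bₛ = (B − 1)/(n − 1) = (5.1215 − 1)/(6 − 1) = 4.1215/5 = 0.8243

0.82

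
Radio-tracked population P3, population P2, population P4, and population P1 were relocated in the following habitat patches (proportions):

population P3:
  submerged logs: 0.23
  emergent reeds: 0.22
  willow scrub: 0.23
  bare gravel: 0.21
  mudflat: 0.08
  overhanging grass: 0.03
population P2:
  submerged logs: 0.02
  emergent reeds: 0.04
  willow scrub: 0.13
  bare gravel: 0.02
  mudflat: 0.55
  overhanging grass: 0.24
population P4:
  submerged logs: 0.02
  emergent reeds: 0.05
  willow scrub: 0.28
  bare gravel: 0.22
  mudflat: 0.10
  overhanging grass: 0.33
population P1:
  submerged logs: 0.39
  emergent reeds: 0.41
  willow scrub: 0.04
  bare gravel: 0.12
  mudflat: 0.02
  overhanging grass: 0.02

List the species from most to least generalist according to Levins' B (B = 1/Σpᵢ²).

Σp_P3ᵢ² = 0.23² + 0.22² + 0.23² + 0.21² + 0.08² + 0.03² = 0.0529 + 0.0484 + 0.0529 + 0.0441 + 0.0064 + 0.0009 = 0.2056
B_P3 = 1 / 0.2056 = 4.8638
Σp_P2ᵢ² = 0.02² + 0.04² + 0.13² + 0.02² + 0.55² + 0.24² = 0.0004 + 0.0016 + 0.0169 + 0.0004 + 0.3025 + 0.0576 = 0.3794
B_P2 = 1 / 0.3794 = 2.6357
Σp_P4ᵢ² = 0.02² + 0.05² + 0.28² + 0.22² + 0.10² + 0.33² = 0.0004 + 0.0025 + 0.0784 + 0.0484 + 0.0100 + 0.1089 = 0.2486
B_P4 = 1 / 0.2486 = 4.0225
Σp_P1ᵢ² = 0.39² + 0.41² + 0.04² + 0.12² + 0.02² + 0.02² = 0.1521 + 0.1681 + 0.0016 + 0.0144 + 0.0004 + 0.0004 = 0.3370
B_P1 = 1 / 0.3370 = 2.9674
Ranking by B (broadest → narrowest): population P3 (4.86) > population P4 (4.02) > population P1 (2.97) > population P2 (2.64)

population P3 > population P4 > population P1 > population P2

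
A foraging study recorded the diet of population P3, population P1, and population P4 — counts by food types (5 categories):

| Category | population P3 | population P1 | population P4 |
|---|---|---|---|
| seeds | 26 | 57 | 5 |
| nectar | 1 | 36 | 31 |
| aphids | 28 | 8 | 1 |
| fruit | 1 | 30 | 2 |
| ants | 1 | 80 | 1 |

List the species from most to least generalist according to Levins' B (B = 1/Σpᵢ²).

Proportions for population P3 (n=57): 26/57=0.4561, 1/57=0.0175, 28/57=0.4912, 1/57=0.0175, 1/57=0.0175
Proportions for population P1 (n=211): 57/211=0.2701, 36/211=0.1706, 8/211=0.0379, 30/211=0.1422, 80/211=0.3791
Proportions for population P4 (n=40): 5/40=0.1250, 31/40=0.7750, 1/40=0.0250, 2/40=0.0500, 1/40=0.0250
Σp_P3ᵢ² = 0.4561² + 0.0175² + 0.4912² + 0.0175² + 0.0175² = 0.208027 + 0.000306 + 0.241277 + 0.000306 + 0.000306 = 0.450222
B_P3 = 1 / 0.450222 = 2.2211
Σp_P1ᵢ² = 0.2701² + 0.1706² + 0.0379² + 0.1422² + 0.3791² = 0.072954 + 0.029104 + 0.001436 + 0.020221 + 0.143717 = 0.267432
B_P1 = 1 / 0.267432 = 3.7393
Σp_P4ᵢ² = 0.1250² + 0.7750² + 0.0250² + 0.0500² + 0.0250² = 0.015625 + 0.600625 + 0.000625 + 0.002500 + 0.000625 = 0.620000
B_P4 = 1 / 0.620000 = 1.6129
Ranking by B (broadest → narrowest): population P1 (3.74) > population P3 (2.22) > population P4 (1.61)

population P1 > population P3 > population P4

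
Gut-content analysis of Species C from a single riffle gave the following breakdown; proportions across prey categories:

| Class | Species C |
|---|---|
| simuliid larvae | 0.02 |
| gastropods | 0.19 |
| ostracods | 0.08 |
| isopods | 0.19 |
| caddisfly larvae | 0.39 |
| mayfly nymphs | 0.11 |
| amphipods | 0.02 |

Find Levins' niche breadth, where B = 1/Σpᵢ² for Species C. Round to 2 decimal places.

Σpᵢ² = 0.02² + 0.19² + 0.08² + 0.19² + 0.39² + 0.11² + 0.02² = 0.0004 + 0.0361 + 0.0064 + 0.0361 + 0.1521 + 0.0121 + 0.0004 = 0.2436
B = 1 / 0.2436 = 4.1051

4.11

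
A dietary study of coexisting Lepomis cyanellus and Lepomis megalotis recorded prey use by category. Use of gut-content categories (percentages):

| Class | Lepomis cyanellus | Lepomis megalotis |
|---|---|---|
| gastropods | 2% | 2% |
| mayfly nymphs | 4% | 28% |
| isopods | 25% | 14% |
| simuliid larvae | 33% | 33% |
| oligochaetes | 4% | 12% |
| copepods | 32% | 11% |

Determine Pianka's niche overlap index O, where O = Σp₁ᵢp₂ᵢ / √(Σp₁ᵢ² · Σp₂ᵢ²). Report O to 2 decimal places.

Convert percentages to proportions (divide by 100).
Σ p₁ᵢp₂ᵢ = 0.0004 + 0.0112 + 0.0350 + 0.1089 + 0.0048 + 0.0352 = 0.1955
Σp_1ᵢ² = 0.02² + 0.04² + 0.25² + 0.33² + 0.04² + 0.32² = 0.0004 + 0.0016 + 0.0625 + 0.1089 + 0.0016 + 0.1024 = 0.2774
Σp_2ᵢ² = 0.02² + 0.28² + 0.14² + 0.33² + 0.12² + 0.11² = 0.0004 + 0.0784 + 0.0196 + 0.1089 + 0.0144 + 0.0121 = 0.2338
O = 0.1955 / √(0.2774 × 0.2338) = 0.1955 / 0.25467 = 0.7677

0.77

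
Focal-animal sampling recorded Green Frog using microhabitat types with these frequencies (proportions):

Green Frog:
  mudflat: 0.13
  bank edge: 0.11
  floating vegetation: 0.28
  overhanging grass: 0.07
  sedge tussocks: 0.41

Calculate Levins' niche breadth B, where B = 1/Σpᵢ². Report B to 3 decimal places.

3.566

Σpᵢ² = 0.13² + 0.11² + 0.28² + 0.07² + 0.41² = 0.0169 + 0.0121 + 0.0784 + 0.0049 + 0.1681 = 0.2804
B = 1 / 0.2804 = 3.56633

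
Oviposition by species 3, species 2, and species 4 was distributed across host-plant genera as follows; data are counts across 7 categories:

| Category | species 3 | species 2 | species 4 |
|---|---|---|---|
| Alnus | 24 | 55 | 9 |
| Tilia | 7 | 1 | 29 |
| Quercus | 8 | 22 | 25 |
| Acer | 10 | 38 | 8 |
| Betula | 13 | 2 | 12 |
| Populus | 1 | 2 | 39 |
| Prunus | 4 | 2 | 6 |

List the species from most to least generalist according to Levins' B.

Proportions for species 3 (n=67): 24/67=0.3582, 7/67=0.1045, 8/67=0.1194, 10/67=0.1493, 13/67=0.1940, 1/67=0.0149, 4/67=0.0597
Proportions for species 2 (n=122): 55/122=0.4508, 1/122=0.0082, 22/122=0.1803, 38/122=0.3115, 2/122=0.0164, 2/122=0.0164, 2/122=0.0164
Proportions for species 4 (n=128): 9/128=0.0703, 29/128=0.2266, 25/128=0.1953, 8/128=0.0625, 12/128=0.0938, 39/128=0.3047, 6/128=0.0469
Σp_3ᵢ² = 0.3582² + 0.1045² + 0.1194² + 0.1493² + 0.1940² + 0.0149² + 0.0597² = 0.128307 + 0.010920 + 0.014256 + 0.022290 + 0.037636 + 0.000222 + 0.003564 = 0.217195
B_3 = 1 / 0.217195 = 4.6042
Σp_2ᵢ² = 0.4508² + 0.0082² + 0.1803² + 0.3115² + 0.0164² + 0.0164² + 0.0164² = 0.203221 + 0.000067 + 0.032508 + 0.097032 + 0.000269 + 0.000269 + 0.000269 = 0.333635
B_2 = 1 / 0.333635 = 2.9973
Σp_4ᵢ² = 0.0703² + 0.2266² + 0.1953² + 0.0625² + 0.0938² + 0.3047² + 0.0469² = 0.004942 + 0.051348 + 0.038142 + 0.003906 + 0.008798 + 0.092842 + 0.002200 = 0.202178
B_4 = 1 / 0.202178 = 4.9461
Ranking by B (broadest → narrowest): species 4 (4.95) > species 3 (4.60) > species 2 (3.00)

species 4 > species 3 > species 2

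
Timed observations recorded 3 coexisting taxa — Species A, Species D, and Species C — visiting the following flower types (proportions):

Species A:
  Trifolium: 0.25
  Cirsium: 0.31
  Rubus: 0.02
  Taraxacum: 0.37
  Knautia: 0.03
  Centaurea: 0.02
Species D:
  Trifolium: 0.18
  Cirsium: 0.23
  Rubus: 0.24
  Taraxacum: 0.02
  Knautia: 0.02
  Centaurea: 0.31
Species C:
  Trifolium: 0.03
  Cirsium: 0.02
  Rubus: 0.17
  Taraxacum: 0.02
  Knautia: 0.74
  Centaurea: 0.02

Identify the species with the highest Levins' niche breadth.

Σp_Aᵢ² = 0.25² + 0.31² + 0.02² + 0.37² + 0.03² + 0.02² = 0.0625 + 0.0961 + 0.0004 + 0.1369 + 0.0009 + 0.0004 = 0.2972
B_A = 1 / 0.2972 = 3.3647
Σp_Dᵢ² = 0.18² + 0.23² + 0.24² + 0.02² + 0.02² + 0.31² = 0.0324 + 0.0529 + 0.0576 + 0.0004 + 0.0004 + 0.0961 = 0.2398
B_D = 1 / 0.2398 = 4.1701
Σp_Cᵢ² = 0.03² + 0.02² + 0.17² + 0.02² + 0.74² + 0.02² = 0.0009 + 0.0004 + 0.0289 + 0.0004 + 0.5476 + 0.0004 = 0.5786
B_C = 1 / 0.5786 = 1.7283
Highest B → broadest niche (most generalist): Species D (B = 4.17).

Species D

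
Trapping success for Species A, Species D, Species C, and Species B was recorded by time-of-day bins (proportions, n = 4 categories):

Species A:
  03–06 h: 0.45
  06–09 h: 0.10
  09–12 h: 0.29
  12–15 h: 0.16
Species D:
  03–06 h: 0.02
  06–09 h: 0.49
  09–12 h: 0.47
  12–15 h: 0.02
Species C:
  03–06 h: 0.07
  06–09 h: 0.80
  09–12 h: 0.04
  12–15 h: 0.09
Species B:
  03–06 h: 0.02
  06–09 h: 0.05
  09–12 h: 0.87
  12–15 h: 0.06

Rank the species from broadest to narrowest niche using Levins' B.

Σp_Aᵢ² = 0.45² + 0.10² + 0.29² + 0.16² = 0.2025 + 0.0100 + 0.0841 + 0.0256 = 0.3222
B_A = 1 / 0.3222 = 3.1037
Σp_Dᵢ² = 0.02² + 0.49² + 0.47² + 0.02² = 0.0004 + 0.2401 + 0.2209 + 0.0004 = 0.4618
B_D = 1 / 0.4618 = 2.1654
Σp_Cᵢ² = 0.07² + 0.80² + 0.04² + 0.09² = 0.0049 + 0.6400 + 0.0016 + 0.0081 = 0.6546
B_C = 1 / 0.6546 = 1.5277
Σp_Bᵢ² = 0.02² + 0.05² + 0.87² + 0.06² = 0.0004 + 0.0025 + 0.7569 + 0.0036 = 0.7634
B_B = 1 / 0.7634 = 1.3099
Ranking by B (broadest → narrowest): Species A (3.10) > Species D (2.17) > Species C (1.53) > Species B (1.31)

Species A > Species D > Species C > Species B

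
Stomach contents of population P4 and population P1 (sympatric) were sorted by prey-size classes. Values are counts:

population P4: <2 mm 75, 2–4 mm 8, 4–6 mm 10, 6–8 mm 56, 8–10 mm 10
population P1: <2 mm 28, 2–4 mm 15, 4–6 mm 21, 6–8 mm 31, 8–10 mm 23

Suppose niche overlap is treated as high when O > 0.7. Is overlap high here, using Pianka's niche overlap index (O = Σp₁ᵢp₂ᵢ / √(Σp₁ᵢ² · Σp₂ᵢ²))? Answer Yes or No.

Proportions for population P4 (n=159): 75/159=0.4717, 8/159=0.0503, 10/159=0.0629, 56/159=0.3522, 10/159=0.0629
Proportions for population P1 (n=118): 28/118=0.2373, 15/118=0.1271, 21/118=0.1780, 31/118=0.2627, 23/118=0.1949
Σ p₁ᵢp₂ᵢ = 0.111934 + 0.006393 + 0.011196 + 0.092523 + 0.012259 = 0.234305
Σp_1ᵢ² = 0.4717² + 0.0503² + 0.0629² + 0.3522² + 0.0629² = 0.222501 + 0.002530 + 0.003956 + 0.124045 + 0.003956 = 0.356988
Σp_2ᵢ² = 0.2373² + 0.1271² + 0.1780² + 0.2627² + 0.1949² = 0.056311 + 0.016154 + 0.031684 + 0.069011 + 0.037986 = 0.211146
O = 0.234305 / √(0.356988 × 0.211146) = 0.234305 / 0.2745480 = 0.8534
O = 0.8534 > 0.7 → Yes.

Yes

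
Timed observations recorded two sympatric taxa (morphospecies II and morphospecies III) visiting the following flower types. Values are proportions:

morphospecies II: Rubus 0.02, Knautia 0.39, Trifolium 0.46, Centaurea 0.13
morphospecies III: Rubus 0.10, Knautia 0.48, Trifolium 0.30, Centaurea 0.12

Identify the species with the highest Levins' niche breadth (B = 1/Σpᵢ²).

Σp_IIᵢ² = 0.02² + 0.39² + 0.46² + 0.13² = 0.0004 + 0.1521 + 0.2116 + 0.0169 = 0.3810
B_II = 1 / 0.3810 = 2.6247
Σp_IIIᵢ² = 0.10² + 0.48² + 0.30² + 0.12² = 0.0100 + 0.2304 + 0.0900 + 0.0144 = 0.3448
B_III = 1 / 0.3448 = 2.9002
Highest B → broadest niche (most generalist): morphospecies III (B = 2.90).

morphospecies III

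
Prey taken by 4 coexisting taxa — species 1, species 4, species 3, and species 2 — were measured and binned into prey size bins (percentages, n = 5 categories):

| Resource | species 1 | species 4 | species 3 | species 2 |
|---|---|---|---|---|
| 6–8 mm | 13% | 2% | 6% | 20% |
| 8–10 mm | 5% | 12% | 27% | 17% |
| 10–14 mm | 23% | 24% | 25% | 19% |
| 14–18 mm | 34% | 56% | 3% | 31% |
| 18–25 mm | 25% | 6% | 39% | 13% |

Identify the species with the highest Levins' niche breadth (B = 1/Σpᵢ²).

species 2

Convert percentages to proportions (divide by 100).
Σp_1ᵢ² = 0.13² + 0.05² + 0.23² + 0.34² + 0.25² = 0.0169 + 0.0025 + 0.0529 + 0.1156 + 0.0625 = 0.2504
B_1 = 1 / 0.2504 = 3.9936
Σp_4ᵢ² = 0.02² + 0.12² + 0.24² + 0.56² + 0.06² = 0.0004 + 0.0144 + 0.0576 + 0.3136 + 0.0036 = 0.3896
B_4 = 1 / 0.3896 = 2.5667
Σp_3ᵢ² = 0.06² + 0.27² + 0.25² + 0.03² + 0.39² = 0.0036 + 0.0729 + 0.0625 + 0.0009 + 0.1521 = 0.2920
B_3 = 1 / 0.2920 = 3.4247
Σp_2ᵢ² = 0.20² + 0.17² + 0.19² + 0.31² + 0.13² = 0.0400 + 0.0289 + 0.0361 + 0.0961 + 0.0169 = 0.2180
B_2 = 1 / 0.2180 = 4.5872
Highest B → broadest niche (most generalist): species 2 (B = 4.59).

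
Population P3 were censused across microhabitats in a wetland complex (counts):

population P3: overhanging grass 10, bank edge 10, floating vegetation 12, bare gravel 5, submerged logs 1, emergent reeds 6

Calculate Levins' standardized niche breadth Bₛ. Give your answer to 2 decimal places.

0.75

Proportions for population P3 (n=44): 10/44=0.2273, 10/44=0.2273, 12/44=0.2727, 5/44=0.1136, 1/44=0.0227, 6/44=0.1364
Σpᵢ² = 0.2273² + 0.2273² + 0.2727² + 0.1136² + 0.0227² + 0.1364² = 0.051665 + 0.051665 + 0.074365 + 0.012905 + 0.000515 + 0.018605 = 0.209720
B = 1 / 0.209720 = 4.7683
Bₛ = (B − 1)/(n − 1) = (4.7683 − 1)/(6 − 1) = 3.7683/5 = 0.7537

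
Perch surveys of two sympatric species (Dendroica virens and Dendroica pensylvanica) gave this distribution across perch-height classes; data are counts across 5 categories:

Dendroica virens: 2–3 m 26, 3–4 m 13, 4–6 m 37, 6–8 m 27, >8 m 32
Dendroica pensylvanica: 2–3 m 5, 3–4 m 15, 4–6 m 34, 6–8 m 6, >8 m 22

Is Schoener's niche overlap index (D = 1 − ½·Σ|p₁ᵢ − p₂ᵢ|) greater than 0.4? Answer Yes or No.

Proportions for Dendroica virens (n=135): 26/135=0.1926, 13/135=0.0963, 37/135=0.2741, 27/135=0.2000, 32/135=0.2370
Proportions for Dendroica pensylvanica (n=82): 5/82=0.0610, 15/82=0.1829, 34/82=0.4146, 6/82=0.0732, 22/82=0.2683
Σ|p₁ᵢ − p₂ᵢ| = 0.1316 + 0.0866 + 0.1405 + 0.1268 + 0.0313 = 0.5168
D = 1 − ½ × 0.5168 = 1 − 0.25840 = 0.74160
D = 0.74160 > 0.4 → Yes.

Yes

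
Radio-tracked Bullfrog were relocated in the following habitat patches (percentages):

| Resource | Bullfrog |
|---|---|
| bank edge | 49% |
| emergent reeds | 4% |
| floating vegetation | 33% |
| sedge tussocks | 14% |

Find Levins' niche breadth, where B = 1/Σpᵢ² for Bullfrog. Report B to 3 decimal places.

2.701

Convert percentages to proportions (divide by 100).
Σpᵢ² = 0.49² + 0.04² + 0.33² + 0.14² = 0.2401 + 0.0016 + 0.1089 + 0.0196 = 0.3702
B = 1 / 0.3702 = 2.70124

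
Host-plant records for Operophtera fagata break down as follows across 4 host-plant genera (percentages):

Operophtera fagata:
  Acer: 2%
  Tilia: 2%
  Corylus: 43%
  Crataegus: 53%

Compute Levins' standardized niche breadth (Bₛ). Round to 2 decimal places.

Convert percentages to proportions (divide by 100).
Σpᵢ² = 0.02² + 0.02² + 0.43² + 0.53² = 0.0004 + 0.0004 + 0.1849 + 0.2809 = 0.4666
B = 1 / 0.4666 = 2.1432
Bₛ = (B − 1)/(n − 1) = (2.1432 − 1)/(4 − 1) = 1.1432/3 = 0.3811

0.38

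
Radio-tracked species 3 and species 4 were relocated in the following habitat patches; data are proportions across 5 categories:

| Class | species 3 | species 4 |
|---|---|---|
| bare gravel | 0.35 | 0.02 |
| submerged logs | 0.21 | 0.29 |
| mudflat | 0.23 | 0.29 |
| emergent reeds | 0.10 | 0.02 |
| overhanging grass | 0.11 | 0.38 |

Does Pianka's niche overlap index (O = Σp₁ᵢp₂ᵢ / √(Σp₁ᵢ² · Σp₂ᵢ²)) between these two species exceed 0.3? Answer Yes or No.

Yes

Σ p₁ᵢp₂ᵢ = 0.0070 + 0.0609 + 0.0667 + 0.0020 + 0.0418 = 0.1784
Σp_1ᵢ² = 0.35² + 0.21² + 0.23² + 0.10² + 0.11² = 0.1225 + 0.0441 + 0.0529 + 0.0100 + 0.0121 = 0.2416
Σp_2ᵢ² = 0.02² + 0.29² + 0.29² + 0.02² + 0.38² = 0.0004 + 0.0841 + 0.0841 + 0.0004 + 0.1444 = 0.3134
O = 0.1784 / √(0.2416 × 0.3134) = 0.1784 / 0.27517 = 0.6483
O = 0.6483 > 0.3 → Yes.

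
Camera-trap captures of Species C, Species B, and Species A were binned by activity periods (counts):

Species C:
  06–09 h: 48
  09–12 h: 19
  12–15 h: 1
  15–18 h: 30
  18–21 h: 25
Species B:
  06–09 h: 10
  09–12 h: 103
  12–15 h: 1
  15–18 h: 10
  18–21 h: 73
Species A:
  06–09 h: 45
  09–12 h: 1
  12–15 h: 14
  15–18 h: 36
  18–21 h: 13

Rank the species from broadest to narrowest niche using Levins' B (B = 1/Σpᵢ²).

Proportions for Species C (n=123): 48/123=0.3902, 19/123=0.1545, 1/123=0.0081, 30/123=0.2439, 25/123=0.2033
Proportions for Species B (n=197): 10/197=0.0508, 103/197=0.5228, 1/197=0.0051, 10/197=0.0508, 73/197=0.3706
Proportions for Species A (n=109): 45/109=0.4128, 1/109=0.0092, 14/109=0.1284, 36/109=0.3303, 13/109=0.1193
Σp_Cᵢ² = 0.3902² + 0.1545² + 0.0081² + 0.2439² + 0.2033² = 0.152256 + 0.023870 + 0.000066 + 0.059487 + 0.041331 = 0.277010
B_C = 1 / 0.277010 = 3.6100
Σp_Bᵢ² = 0.0508² + 0.5228² + 0.0051² + 0.0508² + 0.3706² = 0.002581 + 0.273320 + 0.000026 + 0.002581 + 0.137344 = 0.415852
B_B = 1 / 0.415852 = 2.4047
Σp_Aᵢ² = 0.4128² + 0.0092² + 0.1284² + 0.3303² + 0.1193² = 0.170404 + 0.000085 + 0.016487 + 0.109098 + 0.014232 = 0.310306
B_A = 1 / 0.310306 = 3.2226
Ranking by B (broadest → narrowest): Species C (3.61) > Species A (3.22) > Species B (2.40)

Species C > Species A > Species B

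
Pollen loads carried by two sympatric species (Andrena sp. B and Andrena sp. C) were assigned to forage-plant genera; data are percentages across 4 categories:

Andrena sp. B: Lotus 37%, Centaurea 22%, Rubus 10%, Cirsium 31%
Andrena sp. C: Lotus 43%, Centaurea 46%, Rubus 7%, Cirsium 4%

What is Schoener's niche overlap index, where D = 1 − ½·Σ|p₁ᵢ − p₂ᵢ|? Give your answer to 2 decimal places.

0.70

Convert percentages to proportions (divide by 100).
Σ|p₁ᵢ − p₂ᵢ| = 0.06 + 0.24 + 0.03 + 0.27 = 0.60
D = 1 − ½ × 0.60 = 1 − 0.300 = 0.7000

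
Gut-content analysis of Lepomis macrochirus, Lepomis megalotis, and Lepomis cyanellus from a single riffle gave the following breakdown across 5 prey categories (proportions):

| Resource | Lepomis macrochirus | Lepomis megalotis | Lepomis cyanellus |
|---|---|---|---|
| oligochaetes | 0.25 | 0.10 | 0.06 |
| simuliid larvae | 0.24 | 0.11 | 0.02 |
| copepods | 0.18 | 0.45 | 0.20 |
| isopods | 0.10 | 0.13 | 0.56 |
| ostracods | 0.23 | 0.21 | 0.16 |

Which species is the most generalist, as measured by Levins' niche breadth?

Σp_macrᵢ² = 0.25² + 0.24² + 0.18² + 0.10² + 0.23² = 0.0625 + 0.0576 + 0.0324 + 0.0100 + 0.0529 = 0.2154
B_macr = 1 / 0.2154 = 4.6425
Σp_megaᵢ² = 0.10² + 0.11² + 0.45² + 0.13² + 0.21² = 0.0100 + 0.0121 + 0.2025 + 0.0169 + 0.0441 = 0.2856
B_mega = 1 / 0.2856 = 3.5014
Σp_cyanᵢ² = 0.06² + 0.02² + 0.20² + 0.56² + 0.16² = 0.0036 + 0.0004 + 0.0400 + 0.3136 + 0.0256 = 0.3832
B_cyan = 1 / 0.3832 = 2.6096
Highest B → broadest niche (most generalist): Lepomis macrochirus (B = 4.64).

Lepomis macrochirus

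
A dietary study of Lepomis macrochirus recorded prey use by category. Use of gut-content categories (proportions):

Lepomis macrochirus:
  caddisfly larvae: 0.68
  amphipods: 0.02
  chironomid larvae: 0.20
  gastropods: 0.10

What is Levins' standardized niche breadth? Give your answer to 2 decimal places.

Σpᵢ² = 0.68² + 0.02² + 0.20² + 0.10² = 0.4624 + 0.0004 + 0.0400 + 0.0100 = 0.5128
B = 1 / 0.5128 = 1.9501
Bₛ = (B − 1)/(n − 1) = (1.9501 − 1)/(4 − 1) = 0.9501/3 = 0.3167

0.32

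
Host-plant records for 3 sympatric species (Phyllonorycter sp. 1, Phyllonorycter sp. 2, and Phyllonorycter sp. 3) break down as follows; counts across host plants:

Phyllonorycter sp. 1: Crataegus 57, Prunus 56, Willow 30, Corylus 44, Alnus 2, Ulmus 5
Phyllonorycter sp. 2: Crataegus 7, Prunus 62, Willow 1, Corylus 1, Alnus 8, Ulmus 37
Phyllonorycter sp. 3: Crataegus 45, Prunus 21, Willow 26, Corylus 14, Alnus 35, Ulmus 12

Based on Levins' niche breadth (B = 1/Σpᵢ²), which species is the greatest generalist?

Proportions for Phyllonorycter sp. 1 (n=194): 57/194=0.2938, 56/194=0.2887, 30/194=0.1546, 44/194=0.2268, 2/194=0.0103, 5/194=0.0258
Proportions for Phyllonorycter sp. 2 (n=116): 7/116=0.0603, 62/116=0.5345, 1/116=0.0086, 1/116=0.0086, 8/116=0.0690, 37/116=0.3190
Proportions for Phyllonorycter sp. 3 (n=153): 45/153=0.2941, 21/153=0.1373, 26/153=0.1699, 14/153=0.0915, 35/153=0.2288, 12/153=0.0784
Σp_1ᵢ² = 0.2938² + 0.2887² + 0.1546² + 0.2268² + 0.0103² + 0.0258² = 0.086318 + 0.083348 + 0.023901 + 0.051438 + 0.000106 + 0.000666 = 0.245777
B_1 = 1 / 0.245777 = 4.0687
Σp_2ᵢ² = 0.0603² + 0.5345² + 0.0086² + 0.0086² + 0.0690² + 0.3190² = 0.003636 + 0.285690 + 0.000074 + 0.000074 + 0.004761 + 0.101761 = 0.395996
B_2 = 1 / 0.395996 = 2.5253
Σp_3ᵢ² = 0.2941² + 0.1373² + 0.1699² + 0.0915² + 0.2288² + 0.0784² = 0.086495 + 0.018851 + 0.028866 + 0.008372 + 0.052349 + 0.006147 = 0.201080
B_3 = 1 / 0.201080 = 4.9731
Highest B → broadest niche (most generalist): Phyllonorycter sp. 3 (B = 4.97).

Phyllonorycter sp. 3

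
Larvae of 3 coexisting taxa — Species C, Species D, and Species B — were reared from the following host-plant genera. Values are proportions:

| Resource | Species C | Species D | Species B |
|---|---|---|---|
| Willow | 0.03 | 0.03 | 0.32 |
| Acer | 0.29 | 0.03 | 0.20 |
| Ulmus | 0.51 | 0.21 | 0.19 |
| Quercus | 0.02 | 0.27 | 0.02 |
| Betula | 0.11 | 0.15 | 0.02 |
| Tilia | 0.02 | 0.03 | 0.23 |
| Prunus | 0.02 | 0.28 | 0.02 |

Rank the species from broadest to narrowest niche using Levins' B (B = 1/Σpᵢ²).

Σp_Cᵢ² = 0.03² + 0.29² + 0.51² + 0.02² + 0.11² + 0.02² + 0.02² = 0.0009 + 0.0841 + 0.2601 + 0.0004 + 0.0121 + 0.0004 + 0.0004 = 0.3584
B_C = 1 / 0.3584 = 2.7902
Σp_Dᵢ² = 0.03² + 0.03² + 0.21² + 0.27² + 0.15² + 0.03² + 0.28² = 0.0009 + 0.0009 + 0.0441 + 0.0729 + 0.0225 + 0.0009 + 0.0784 = 0.2206
B_D = 1 / 0.2206 = 4.5331
Σp_Bᵢ² = 0.32² + 0.20² + 0.19² + 0.02² + 0.02² + 0.23² + 0.02² = 0.1024 + 0.0400 + 0.0361 + 0.0004 + 0.0004 + 0.0529 + 0.0004 = 0.2326
B_B = 1 / 0.2326 = 4.2992
Ranking by B (broadest → narrowest): Species D (4.53) > Species B (4.30) > Species C (2.79)

Species D > Species B > Species C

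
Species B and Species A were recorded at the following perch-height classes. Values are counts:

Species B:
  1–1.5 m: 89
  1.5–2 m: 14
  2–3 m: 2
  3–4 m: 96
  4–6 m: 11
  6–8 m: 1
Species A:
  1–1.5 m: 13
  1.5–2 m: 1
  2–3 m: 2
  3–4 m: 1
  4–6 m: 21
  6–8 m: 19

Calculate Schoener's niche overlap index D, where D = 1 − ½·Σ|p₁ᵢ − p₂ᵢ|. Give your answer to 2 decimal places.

0.33

Proportions for Species B (n=213): 89/213=0.4178, 14/213=0.0657, 2/213=0.0094, 96/213=0.4507, 11/213=0.0516, 1/213=0.0047
Proportions for Species A (n=57): 13/57=0.2281, 1/57=0.0175, 2/57=0.0351, 1/57=0.0175, 21/57=0.3684, 19/57=0.3333
Σ|p₁ᵢ − p₂ᵢ| = 0.1897 + 0.0482 + 0.0257 + 0.4332 + 0.3168 + 0.3286 = 1.3422
D = 1 − ½ × 1.3422 = 1 − 0.67110 = 0.32890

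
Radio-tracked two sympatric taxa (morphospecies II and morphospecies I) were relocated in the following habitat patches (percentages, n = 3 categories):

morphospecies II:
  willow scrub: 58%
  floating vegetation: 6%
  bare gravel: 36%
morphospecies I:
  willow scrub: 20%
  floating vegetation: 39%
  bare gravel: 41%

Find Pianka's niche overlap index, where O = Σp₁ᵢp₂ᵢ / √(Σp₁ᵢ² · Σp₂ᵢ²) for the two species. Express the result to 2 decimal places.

0.70

Convert percentages to proportions (divide by 100).
Σ p₁ᵢp₂ᵢ = 0.1160 + 0.0234 + 0.1476 = 0.2870
Σp_1ᵢ² = 0.58² + 0.06² + 0.36² = 0.3364 + 0.0036 + 0.1296 = 0.4696
Σp_2ᵢ² = 0.20² + 0.39² + 0.41² = 0.0400 + 0.1521 + 0.1681 = 0.3602
O = 0.2870 / √(0.4696 × 0.3602) = 0.2870 / 0.41128 = 0.6978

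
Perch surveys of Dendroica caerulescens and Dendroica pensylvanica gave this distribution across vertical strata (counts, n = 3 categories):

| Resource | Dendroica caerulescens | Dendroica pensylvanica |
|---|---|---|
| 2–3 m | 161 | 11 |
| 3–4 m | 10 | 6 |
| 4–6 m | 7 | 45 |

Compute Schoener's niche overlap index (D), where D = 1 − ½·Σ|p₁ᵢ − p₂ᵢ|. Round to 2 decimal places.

0.27

Proportions for Dendroica caerulescens (n=178): 161/178=0.9045, 10/178=0.0562, 7/178=0.0393
Proportions for Dendroica pensylvanica (n=62): 11/62=0.1774, 6/62=0.0968, 45/62=0.7258
Σ|p₁ᵢ − p₂ᵢ| = 0.7271 + 0.0406 + 0.6865 = 1.4542
D = 1 − ½ × 1.4542 = 1 − 0.72710 = 0.27290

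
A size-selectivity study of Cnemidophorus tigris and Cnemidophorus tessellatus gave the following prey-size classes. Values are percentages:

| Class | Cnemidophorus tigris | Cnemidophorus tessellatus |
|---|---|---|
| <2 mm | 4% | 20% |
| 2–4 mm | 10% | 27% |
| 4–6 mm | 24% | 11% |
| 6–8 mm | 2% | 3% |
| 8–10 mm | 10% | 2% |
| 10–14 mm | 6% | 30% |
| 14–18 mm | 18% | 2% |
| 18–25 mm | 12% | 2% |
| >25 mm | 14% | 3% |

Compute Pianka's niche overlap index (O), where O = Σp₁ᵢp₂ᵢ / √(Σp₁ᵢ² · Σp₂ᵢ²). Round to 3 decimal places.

0.511

Convert percentages to proportions (divide by 100).
Σ p₁ᵢp₂ᵢ = 0.0080 + 0.0270 + 0.0264 + 0.0006 + 0.0020 + 0.0180 + 0.0036 + 0.0024 + 0.0042 = 0.0922
Σp_1ᵢ² = 0.04² + 0.10² + 0.24² + 0.02² + 0.10² + 0.06² + 0.18² + 0.12² + 0.14² = 0.0016 + 0.0100 + 0.0576 + 0.0004 + 0.0100 + 0.0036 + 0.0324 + 0.0144 + 0.0196 = 0.1496
Σp_2ᵢ² = 0.20² + 0.27² + 0.11² + 0.03² + 0.02² + 0.30² + 0.02² + 0.02² + 0.03² = 0.0400 + 0.0729 + 0.0121 + 0.0009 + 0.0004 + 0.0900 + 0.0004 + 0.0004 + 0.0009 = 0.2180
O = 0.0922 / √(0.1496 × 0.2180) = 0.0922 / 0.180590 = 0.51055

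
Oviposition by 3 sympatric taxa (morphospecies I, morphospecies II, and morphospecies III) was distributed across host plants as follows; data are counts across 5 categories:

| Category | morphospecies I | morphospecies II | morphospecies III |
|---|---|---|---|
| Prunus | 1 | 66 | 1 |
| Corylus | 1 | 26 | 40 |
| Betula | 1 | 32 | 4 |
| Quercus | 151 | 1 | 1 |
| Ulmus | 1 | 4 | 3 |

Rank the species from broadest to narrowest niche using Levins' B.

Proportions for morphospecies I (n=155): 1/155=0.0065, 1/155=0.0065, 1/155=0.0065, 151/155=0.9742, 1/155=0.0065
Proportions for morphospecies II (n=129): 66/129=0.5116, 26/129=0.2016, 32/129=0.2481, 1/129=0.0078, 4/129=0.0310
Proportions for morphospecies III (n=49): 1/49=0.0204, 40/49=0.8163, 4/49=0.0816, 1/49=0.0204, 3/49=0.0612
Σp_Iᵢ² = 0.0065² + 0.0065² + 0.0065² + 0.9742² + 0.0065² = 0.000042 + 0.000042 + 0.000042 + 0.949066 + 0.000042 = 0.949234
B_I = 1 / 0.949234 = 1.0535
Σp_IIᵢ² = 0.5116² + 0.2016² + 0.2481² + 0.0078² + 0.0310² = 0.261735 + 0.040643 + 0.061554 + 0.000061 + 0.000961 = 0.364954
B_II = 1 / 0.364954 = 2.7401
Σp_IIIᵢ² = 0.0204² + 0.8163² + 0.0816² + 0.0204² + 0.0612² = 0.000416 + 0.666346 + 0.006659 + 0.000416 + 0.003745 = 0.677582
B_III = 1 / 0.677582 = 1.4758
Ranking by B (broadest → narrowest): morphospecies II (2.74) > morphospecies III (1.48) > morphospecies I (1.05)

morphospecies II > morphospecies III > morphospecies I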